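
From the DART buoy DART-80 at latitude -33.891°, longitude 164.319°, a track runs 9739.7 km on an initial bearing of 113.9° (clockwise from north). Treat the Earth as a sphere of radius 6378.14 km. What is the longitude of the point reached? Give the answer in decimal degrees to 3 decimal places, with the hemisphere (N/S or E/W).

93.967°W

δ = d/R = 9739.7/6378.14 = 1.527044 rad
φ₂ = arcsin(sin φ₁ cos δ + cos φ₁ sin δ cos θ)
   = arcsin(-0.55761·0.04374 + 0.83010·0.99904·-0.40514) = -21.12325°
λ₂ = λ₁ + atan2(sin θ sin δ cos φ₁, cos δ − sin φ₁ sin φ₂) = -93.96670°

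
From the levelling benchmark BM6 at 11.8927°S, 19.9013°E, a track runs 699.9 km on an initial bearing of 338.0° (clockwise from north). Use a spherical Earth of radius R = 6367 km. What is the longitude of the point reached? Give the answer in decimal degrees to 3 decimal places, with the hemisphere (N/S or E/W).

17.533°E

δ = d/R = 699.9/6367 = 0.109926 rad
φ₂ = arcsin(sin φ₁ cos δ + cos φ₁ sin δ cos θ)
   = arcsin(-0.20608·0.99396 + 0.97854·0.10970·0.92718) = -6.04459°
λ₂ = λ₁ + atan2(sin θ sin δ cos φ₁, cos δ − sin φ₁ sin φ₂) = 17.53282°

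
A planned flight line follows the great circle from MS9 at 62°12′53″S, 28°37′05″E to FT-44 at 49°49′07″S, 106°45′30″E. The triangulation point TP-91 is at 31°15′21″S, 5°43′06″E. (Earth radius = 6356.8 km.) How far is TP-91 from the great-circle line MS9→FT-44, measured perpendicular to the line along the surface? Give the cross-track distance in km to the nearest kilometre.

1988 km

MS9: φ = -62.21472°, λ = +28.61806°
FT-44: φ = -49.81861°, λ = +106.75833°
TP-91: φ = -31.25583°, λ = +5.71833°
δ₁₃ = central angle MS9→TP-91 = 0.598592 rad  (haversine)
θ₁₃ = bearing MS9→TP-91 = 323.819°,  θ₁₂ = bearing MS9→FT-44 = 110.719°
dₓₜ = R·arcsin(sin δ₁₃ · sin(θ₁₃ − θ₁₂)) = 6356.8·arcsin(0.56348·sin(213.100°)) = -1988.388 km
|dₓₜ| = 1988.388 km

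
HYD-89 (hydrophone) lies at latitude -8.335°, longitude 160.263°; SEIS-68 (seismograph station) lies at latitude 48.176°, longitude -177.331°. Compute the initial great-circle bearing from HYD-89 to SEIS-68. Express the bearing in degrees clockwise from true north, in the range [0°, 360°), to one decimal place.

Δλ = 22.4060°
y = sin Δλ · cos φ₂ = 0.254179
x = cos φ₁ sin φ₂ − sin φ₁ cos φ₂ cos Δλ = 0.826694
θ = atan2(y, x) = 17.0908° → 17.0908° (mod 360°)

17.1°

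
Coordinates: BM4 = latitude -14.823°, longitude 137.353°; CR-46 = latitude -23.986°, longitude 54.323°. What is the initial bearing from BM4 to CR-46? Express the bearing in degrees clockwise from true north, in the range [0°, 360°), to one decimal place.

Δλ = -83.0300°
y = sin Δλ · cos φ₂ = -0.906893
x = cos φ₁ sin φ₂ − sin φ₁ cos φ₂ cos Δλ = -0.364621
θ = atan2(y, x) = -111.9028° → 248.0972° (mod 360°)

248.1°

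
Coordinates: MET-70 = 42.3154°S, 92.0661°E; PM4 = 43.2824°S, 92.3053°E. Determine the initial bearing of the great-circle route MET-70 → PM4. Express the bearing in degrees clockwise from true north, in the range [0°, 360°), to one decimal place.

169.8°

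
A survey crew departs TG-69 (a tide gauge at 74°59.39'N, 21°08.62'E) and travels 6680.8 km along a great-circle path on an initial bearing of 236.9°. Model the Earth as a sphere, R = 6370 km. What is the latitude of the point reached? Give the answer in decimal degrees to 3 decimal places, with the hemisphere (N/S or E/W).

21.039°N

TG-69: φ = +74.98983°, λ = +21.14367°
δ = d/R = 6680.8/6370 = 1.048791 rad
φ₂ = arcsin(sin φ₁ cos δ + cos φ₁ sin δ cos θ)
   = arcsin(0.96588·0.49862 + 0.25899·0.86682·-0.54610) = 21.03924°
λ₂ = λ₁ + atan2(sin θ sin δ cos φ₁, cos δ − sin φ₁ sin φ₂) = -29.93590°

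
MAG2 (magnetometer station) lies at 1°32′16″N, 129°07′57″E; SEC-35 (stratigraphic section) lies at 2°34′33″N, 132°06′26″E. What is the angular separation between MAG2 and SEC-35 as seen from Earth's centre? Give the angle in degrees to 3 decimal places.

3.149°

MAG2: φ = +1.53778°, λ = +129.13250°
SEC-35: φ = +2.57583°, λ = +132.10722°
Δφ = 1.0381°,  Δλ = 2.9747°
a = sin²(Δφ/2) + cos φ₁ cos φ₂ sin²(Δλ/2) = 0.000755
c = 2·arcsin(√a) = 0.054957 rad = 3.1488°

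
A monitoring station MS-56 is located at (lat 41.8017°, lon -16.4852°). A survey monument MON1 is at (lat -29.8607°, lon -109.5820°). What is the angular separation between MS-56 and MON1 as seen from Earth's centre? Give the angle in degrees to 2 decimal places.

111.52°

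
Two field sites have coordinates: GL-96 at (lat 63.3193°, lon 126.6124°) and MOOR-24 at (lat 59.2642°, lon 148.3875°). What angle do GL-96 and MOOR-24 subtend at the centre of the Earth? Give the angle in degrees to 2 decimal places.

Δφ = -4.0551°,  Δλ = 21.7751°
a = sin²(Δφ/2) + cos φ₁ cos φ₂ sin²(Δλ/2) = 0.009439
c = 2·arcsin(√a) = 0.194615 rad = 11.1506°

11.15°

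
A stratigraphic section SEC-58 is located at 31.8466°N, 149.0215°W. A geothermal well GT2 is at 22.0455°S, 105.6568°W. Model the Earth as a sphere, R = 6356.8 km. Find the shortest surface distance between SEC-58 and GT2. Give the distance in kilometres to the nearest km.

7546 km

Δφ = -53.8921°,  Δλ = 43.3647°
a = sin²(Δφ/2) + cos φ₁ cos φ₂ sin²(Δλ/2) = 0.312821
c = 2·arcsin(√a) = 1.187092 rad = 68.0154°
d = R·c = 6356.8 × 1.187092 = 7546.1 km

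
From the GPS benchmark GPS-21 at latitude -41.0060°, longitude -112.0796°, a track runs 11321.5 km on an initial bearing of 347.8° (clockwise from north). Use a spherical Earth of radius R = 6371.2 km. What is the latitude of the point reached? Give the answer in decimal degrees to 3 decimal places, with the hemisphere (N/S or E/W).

58.904°N

δ = d/R = 11321.5/6371.2 = 1.776981 rad
φ₂ = arcsin(sin φ₁ cos δ + cos φ₁ sin δ cos θ)
   = arcsin(-0.65614·-0.20473 + 0.75464·0.97882·0.97742) = 58.90410°
λ₂ = λ₁ + atan2(sin θ sin δ cos φ₁, cos δ − sin φ₁ sin φ₂) = -135.68924°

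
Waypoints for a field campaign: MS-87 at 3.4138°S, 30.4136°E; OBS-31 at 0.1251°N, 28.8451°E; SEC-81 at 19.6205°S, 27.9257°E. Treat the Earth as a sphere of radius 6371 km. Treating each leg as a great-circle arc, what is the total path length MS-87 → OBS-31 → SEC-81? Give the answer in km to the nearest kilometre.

MS-87→OBS-31: c = 0.067554 rad, d = 430.39 km
OBS-31→SEC-81: c = 0.344984 rad, d = 2197.90 km
Total = 430.39 + 2197.90 = 2628.28 km

2628 km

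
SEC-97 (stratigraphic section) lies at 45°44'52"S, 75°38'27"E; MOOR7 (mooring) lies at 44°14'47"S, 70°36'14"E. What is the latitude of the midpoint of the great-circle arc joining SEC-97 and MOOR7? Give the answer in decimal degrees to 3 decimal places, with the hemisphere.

45.025°S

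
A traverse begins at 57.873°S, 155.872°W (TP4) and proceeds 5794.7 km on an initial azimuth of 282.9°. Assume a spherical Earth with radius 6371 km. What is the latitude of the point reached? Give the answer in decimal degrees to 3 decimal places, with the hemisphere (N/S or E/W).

25.237°S

δ = d/R = 5794.7/6371 = 0.909543 rad
φ₂ = arcsin(sin φ₁ cos δ + cos φ₁ sin δ cos θ)
   = arcsin(-0.84687·0.61411 + 0.53180·0.78922·0.22325) = -25.23737°
λ₂ = λ₁ + atan2(sin θ sin δ cos φ₁, cos δ − sin φ₁ sin φ₂) = 145.86368°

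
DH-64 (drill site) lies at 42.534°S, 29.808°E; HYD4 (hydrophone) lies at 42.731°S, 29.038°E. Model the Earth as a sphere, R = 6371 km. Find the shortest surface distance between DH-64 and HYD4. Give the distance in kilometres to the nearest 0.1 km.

Δφ = -0.1970°,  Δλ = -0.7700°
a = sin²(Δφ/2) + cos φ₁ cos φ₂ sin²(Δλ/2) = 0.000027
c = 2·arcsin(√a) = 0.010468 rad = 0.5998°
d = R·c = 6371 × 0.010468 = 66.7 km

66.7 km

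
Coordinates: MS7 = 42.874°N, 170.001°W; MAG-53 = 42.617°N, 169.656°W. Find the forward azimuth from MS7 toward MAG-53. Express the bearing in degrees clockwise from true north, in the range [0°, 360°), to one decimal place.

Δλ = 0.3450°
y = sin Δλ · cos φ₂ = 0.004431
x = cos φ₁ sin φ₂ − sin φ₁ cos φ₂ cos Δλ = -0.004476
θ = atan2(y, x) = 135.2915° → 135.2915° (mod 360°)

135.3°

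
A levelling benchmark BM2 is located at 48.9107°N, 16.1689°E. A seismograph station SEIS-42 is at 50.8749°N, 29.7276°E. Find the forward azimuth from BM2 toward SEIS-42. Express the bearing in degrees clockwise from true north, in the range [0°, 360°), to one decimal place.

Δλ = 13.5587°
y = sin Δλ · cos φ₂ = 0.147936
x = cos φ₁ sin φ₂ − sin φ₁ cos φ₂ cos Δλ = 0.047530
θ = atan2(y, x) = 72.1886° → 72.1886° (mod 360°)

72.2°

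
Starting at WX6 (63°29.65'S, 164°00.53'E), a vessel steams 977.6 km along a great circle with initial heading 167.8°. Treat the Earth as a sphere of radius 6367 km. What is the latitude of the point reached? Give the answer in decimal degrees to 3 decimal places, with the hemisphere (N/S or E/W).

72.003°S

WX6: φ = -63.49417°, λ = +164.00883°
δ = d/R = 977.6/6367 = 0.153542 rad
φ₂ = arcsin(sin φ₁ cos δ + cos φ₁ sin δ cos θ)
   = arcsin(-0.89489·0.98824 + 0.44629·0.15294·-0.97742) = -72.00337°
λ₂ = λ₁ + atan2(sin θ sin δ cos φ₁, cos δ − sin φ₁ sin φ₂) = 170.01342°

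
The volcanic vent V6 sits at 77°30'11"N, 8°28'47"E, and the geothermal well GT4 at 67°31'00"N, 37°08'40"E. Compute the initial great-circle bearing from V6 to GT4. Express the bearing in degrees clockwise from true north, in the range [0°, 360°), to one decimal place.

124.8°

V6: φ = +77.50306°, λ = +8.47972°
GT4: φ = +67.51667°, λ = +37.14444°
Δλ = 28.6647°
y = sin Δλ · cos φ₂ = 0.183438
x = cos φ₁ sin φ₂ − sin φ₁ cos φ₂ cos Δλ = -0.127657
θ = atan2(y, x) = 124.8345° → 124.8345° (mod 360°)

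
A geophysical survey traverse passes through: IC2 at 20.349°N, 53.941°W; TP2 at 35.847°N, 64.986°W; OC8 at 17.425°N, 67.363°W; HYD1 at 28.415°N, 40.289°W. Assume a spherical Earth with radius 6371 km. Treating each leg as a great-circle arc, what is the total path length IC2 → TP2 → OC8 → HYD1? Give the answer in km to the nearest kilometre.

7114 km

IC2→TP2: c = 0.318959 rad, d = 2032.09 km
TP2→OC8: c = 0.323624 rad, d = 2061.81 km
OC8→HYD1: c = 0.474099 rad, d = 3020.48 km
Total = 2032.09 + 2061.81 + 3020.48 = 7114.38 km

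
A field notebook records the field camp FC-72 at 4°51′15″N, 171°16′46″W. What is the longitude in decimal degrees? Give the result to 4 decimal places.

171° + 16′/60 + 46″/3600 = 171 + 0.26667 + 0.01278 = 171.2794°

171.2794°W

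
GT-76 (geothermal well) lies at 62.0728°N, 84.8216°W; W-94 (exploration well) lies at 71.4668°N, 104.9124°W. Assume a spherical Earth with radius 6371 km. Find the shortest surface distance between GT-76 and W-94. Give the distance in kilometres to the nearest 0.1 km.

1353.1 km

Δφ = 9.3940°,  Δλ = -20.0908°
a = sin²(Δφ/2) + cos φ₁ cos φ₂ sin²(Δλ/2) = 0.011235
c = 2·arcsin(√a) = 0.212387 rad = 12.1689°
d = R·c = 6371 × 0.212387 = 1353.1 km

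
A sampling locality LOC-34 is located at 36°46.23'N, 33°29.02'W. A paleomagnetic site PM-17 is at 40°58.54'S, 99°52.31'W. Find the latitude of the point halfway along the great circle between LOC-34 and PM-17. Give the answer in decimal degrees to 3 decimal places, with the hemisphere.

LOC-34: φ = +36.77050°, λ = -33.48367°
PM-17: φ = -40.97567°, λ = -99.87183°
Bx = cos φ₂ cos Δλ = 0.302402,  By = cos φ₂ sin Δλ = -0.691781
φₘ = atan2(sin φ₁ + sin φ₂, √((cos φ₁ + Bx)² + By²)) = -2.51163°
λₘ = λ₁ + atan2(By, cos φ₁ + Bx) = -65.56850°

2.512°S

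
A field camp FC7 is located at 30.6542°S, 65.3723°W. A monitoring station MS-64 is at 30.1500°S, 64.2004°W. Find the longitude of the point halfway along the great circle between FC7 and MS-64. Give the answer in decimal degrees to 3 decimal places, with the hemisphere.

64.785°W

Bx = cos φ₂ cos Δλ = 0.864533,  By = cos φ₂ sin Δλ = 0.017685
φₘ = atan2(sin φ₁ + sin φ₂, √((cos φ₁ + Bx)² + By²)) = -30.40341°
λₘ = λ₁ + atan2(By, cos φ₁ + Bx) = -64.78484°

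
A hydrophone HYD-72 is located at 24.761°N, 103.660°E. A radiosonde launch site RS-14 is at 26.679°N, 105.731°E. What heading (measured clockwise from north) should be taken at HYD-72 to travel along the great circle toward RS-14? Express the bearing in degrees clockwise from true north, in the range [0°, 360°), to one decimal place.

Δλ = 2.0710°
y = sin Δλ · cos φ₂ = 0.032291
x = cos φ₁ sin φ₂ − sin φ₁ cos φ₂ cos Δλ = 0.033714
θ = atan2(y, x) = 43.7648° → 43.7648° (mod 360°)

43.8°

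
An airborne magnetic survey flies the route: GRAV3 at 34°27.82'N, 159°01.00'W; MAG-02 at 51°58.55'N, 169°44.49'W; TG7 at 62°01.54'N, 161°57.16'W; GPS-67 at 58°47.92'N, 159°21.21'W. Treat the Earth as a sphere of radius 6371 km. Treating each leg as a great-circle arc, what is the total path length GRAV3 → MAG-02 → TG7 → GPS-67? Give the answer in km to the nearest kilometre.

3724 km

GRAV3: φ = +34.46367°, λ = -159.01667°
MAG-02: φ = +51.97583°, λ = -169.74150°
TG7: φ = +62.02567°, λ = -161.95267°
GPS-67: φ = +58.79867°, λ = -159.35350°
GRAV3→MAG-02: c = 0.333869 rad, d = 2127.08 km
MAG-02→TG7: c = 0.190072 rad, d = 1210.95 km
TG7→GPS-67: c = 0.060600 rad, d = 386.09 km
Total = 2127.08 + 1210.95 + 386.09 = 3724.11 km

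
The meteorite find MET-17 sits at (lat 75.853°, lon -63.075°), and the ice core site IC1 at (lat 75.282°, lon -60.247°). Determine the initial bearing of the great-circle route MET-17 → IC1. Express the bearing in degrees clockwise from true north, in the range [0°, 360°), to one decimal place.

127.6°

Δλ = 2.8280°
y = sin Δλ · cos φ₂ = 0.012535
x = cos φ₁ sin φ₂ − sin φ₁ cos φ₂ cos Δλ = -0.009666
θ = atan2(y, x) = 127.6358° → 127.6358° (mod 360°)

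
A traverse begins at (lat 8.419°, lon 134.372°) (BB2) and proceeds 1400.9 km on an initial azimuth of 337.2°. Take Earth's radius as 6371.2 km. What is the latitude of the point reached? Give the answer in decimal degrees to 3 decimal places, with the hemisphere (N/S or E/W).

δ = d/R = 1400.9/6371.2 = 0.219880 rad
φ₂ = arcsin(sin φ₁ cos δ + cos φ₁ sin δ cos θ)
   = arcsin(0.14641·0.97592 + 0.98922·0.21811·0.92186) = 19.98592°
λ₂ = λ₁ + atan2(sin θ sin δ cos φ₁, cos δ − sin φ₁ sin φ₂) = 129.21194°

19.986°N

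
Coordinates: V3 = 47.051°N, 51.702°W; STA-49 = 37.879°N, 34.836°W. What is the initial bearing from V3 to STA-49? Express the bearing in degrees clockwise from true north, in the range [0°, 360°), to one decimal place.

120.4°

Δλ = 16.8660°
y = sin Δλ · cos φ₂ = 0.229006
x = cos φ₁ sin φ₂ − sin φ₁ cos φ₂ cos Δλ = -0.134548
θ = atan2(y, x) = 120.4355° → 120.4355° (mod 360°)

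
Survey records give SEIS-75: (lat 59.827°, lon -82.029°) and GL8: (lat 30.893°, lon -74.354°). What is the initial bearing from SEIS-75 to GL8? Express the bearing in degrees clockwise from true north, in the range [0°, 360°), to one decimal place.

Δλ = 7.6750°
y = sin Δλ · cos φ₂ = 0.114606
x = cos φ₁ sin φ₂ − sin φ₁ cos φ₂ cos Δλ = -0.477156
θ = atan2(y, x) = 166.4942° → 166.4942° (mod 360°)

166.5°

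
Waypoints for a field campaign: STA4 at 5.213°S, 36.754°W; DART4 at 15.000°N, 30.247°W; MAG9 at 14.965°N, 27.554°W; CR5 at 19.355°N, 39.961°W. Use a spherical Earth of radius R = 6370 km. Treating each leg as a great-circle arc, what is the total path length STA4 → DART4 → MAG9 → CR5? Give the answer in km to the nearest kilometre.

4053 km

STA4→DART4: c = 0.370303 rad, d = 2358.83 km
DART4→MAG9: c = 0.045408 rad, d = 289.25 km
MAG9→CR5: c = 0.220540 rad, d = 1404.84 km
Total = 2358.83 + 289.25 + 1404.84 = 4052.92 km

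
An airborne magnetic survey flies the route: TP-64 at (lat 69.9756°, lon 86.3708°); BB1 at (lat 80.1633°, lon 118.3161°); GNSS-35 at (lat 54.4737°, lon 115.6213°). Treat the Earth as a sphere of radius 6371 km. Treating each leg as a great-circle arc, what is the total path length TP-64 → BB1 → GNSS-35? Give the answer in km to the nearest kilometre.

TP-64→BB1: c = 0.222385 rad, d = 1416.82 km
BB1→GNSS-35: c = 0.448621 rad, d = 2858.17 km
Total = 1416.82 + 2858.17 = 4274.98 km

4275 km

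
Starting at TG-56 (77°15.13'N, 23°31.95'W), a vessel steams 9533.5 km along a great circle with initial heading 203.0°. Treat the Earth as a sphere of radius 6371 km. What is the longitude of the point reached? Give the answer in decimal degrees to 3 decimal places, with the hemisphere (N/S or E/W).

46.673°W

TG-56: φ = +77.25217°, λ = -23.53250°
δ = d/R = 9533.5/6371 = 1.496390 rad
φ₂ = arcsin(sin φ₁ cos δ + cos φ₁ sin δ cos θ)
   = arcsin(0.97535·0.07434 + 0.22066·0.99723·-0.92050) = -7.47258°
λ₂ = λ₁ + atan2(sin θ sin δ cos φ₁, cos δ − sin φ₁ sin φ₂) = -46.67302°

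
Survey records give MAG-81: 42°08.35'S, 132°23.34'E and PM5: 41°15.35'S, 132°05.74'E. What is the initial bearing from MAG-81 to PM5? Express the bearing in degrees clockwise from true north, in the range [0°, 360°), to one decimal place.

346.0°

MAG-81: φ = -42.13917°, λ = +132.38900°
PM5: φ = -41.25583°, λ = +132.09567°
Δλ = -0.2933°
y = sin Δλ · cos φ₂ = -0.003849
x = cos φ₁ sin φ₂ − sin φ₁ cos φ₂ cos Δλ = 0.015410
θ = atan2(y, x) = -14.0234° → 345.9766° (mod 360°)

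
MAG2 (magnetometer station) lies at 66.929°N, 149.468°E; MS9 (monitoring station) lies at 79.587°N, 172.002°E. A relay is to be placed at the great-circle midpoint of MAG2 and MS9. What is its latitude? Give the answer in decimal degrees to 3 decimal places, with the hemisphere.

Bx = cos φ₂ cos Δλ = 0.166943,  By = cos φ₂ sin Δλ = 0.069266
φₘ = atan2(sin φ₁ + sin φ₂, √((cos φ₁ + Bx)² + By²)) = 73.52121°
λₘ = λ₁ + atan2(By, cos φ₁ + Bx) = 156.53388°

73.521°N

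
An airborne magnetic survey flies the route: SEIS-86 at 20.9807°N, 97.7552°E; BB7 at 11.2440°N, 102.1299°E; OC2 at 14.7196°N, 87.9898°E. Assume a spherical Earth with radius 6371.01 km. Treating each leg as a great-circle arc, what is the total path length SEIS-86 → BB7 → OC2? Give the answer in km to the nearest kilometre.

SEIS-86→BB7: c = 0.185049 rad, d = 1178.95 km
BB7→OC2: c = 0.247945 rad, d = 1579.66 km
Total = 1178.95 + 1579.66 = 2758.61 km

2759 km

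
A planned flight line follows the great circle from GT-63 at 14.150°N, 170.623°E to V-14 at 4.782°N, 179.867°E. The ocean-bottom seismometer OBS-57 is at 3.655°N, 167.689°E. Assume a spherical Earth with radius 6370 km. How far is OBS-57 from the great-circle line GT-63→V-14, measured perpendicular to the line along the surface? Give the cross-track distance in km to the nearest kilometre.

1055 km

δ₁₃ = central angle GT-63→OBS-57 = 0.190010 rad  (haversine)
θ₁₃ = bearing GT-63→OBS-57 = 195.692°,  θ₁₂ = bearing GT-63→V-14 = 134.916°
dₓₜ = R·arcsin(sin δ₁₃ · sin(θ₁₃ − θ₁₂)) = 6370·arcsin(0.18887·sin(60.776°)) = 1054.772 km
|dₓₜ| = 1054.772 km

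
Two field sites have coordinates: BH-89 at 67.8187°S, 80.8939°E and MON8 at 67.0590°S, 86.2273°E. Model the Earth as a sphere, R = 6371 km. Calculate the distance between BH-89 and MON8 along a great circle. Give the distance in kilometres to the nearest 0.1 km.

Δφ = 0.7597°,  Δλ = 5.3334°
a = sin²(Δφ/2) + cos φ₁ cos φ₂ sin²(Δλ/2) = 0.000362
c = 2·arcsin(√a) = 0.038081 rad = 2.1819°
d = R·c = 6371 × 0.038081 = 242.6 km

242.6 km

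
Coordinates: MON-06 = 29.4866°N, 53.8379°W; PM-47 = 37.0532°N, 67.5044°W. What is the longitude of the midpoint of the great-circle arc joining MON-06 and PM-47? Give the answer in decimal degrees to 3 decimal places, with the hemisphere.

60.373°W

Bx = cos φ₂ cos Δλ = 0.775481,  By = cos φ₂ sin Δλ = -0.188562
φₘ = atan2(sin φ₁ + sin φ₂, √((cos φ₁ + Bx)² + By²)) = 33.45715°
λₘ = λ₁ + atan2(By, cos φ₁ + Bx) = -60.37326°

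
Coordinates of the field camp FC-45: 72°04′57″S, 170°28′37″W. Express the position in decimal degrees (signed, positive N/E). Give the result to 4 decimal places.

-72.0825°, -170.4769°

lat: 72.0825° S → -72.0825°
lon: 170.4769° W → -170.4769°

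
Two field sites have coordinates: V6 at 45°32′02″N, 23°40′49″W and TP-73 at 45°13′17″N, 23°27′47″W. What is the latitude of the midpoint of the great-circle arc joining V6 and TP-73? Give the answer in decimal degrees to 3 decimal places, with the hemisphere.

45.378°N

V6: φ = +45.53389°, λ = -23.68028°
TP-73: φ = +45.22139°, λ = -23.46306°
Bx = cos φ₂ cos Δλ = 0.704364,  By = cos φ₂ sin Δλ = 0.002670
φₘ = atan2(sin φ₁ + sin φ₂, √((cos φ₁ + Bx)² + By²)) = 45.37769°
λₘ = λ₁ + atan2(By, cos φ₁ + Bx) = -23.57137°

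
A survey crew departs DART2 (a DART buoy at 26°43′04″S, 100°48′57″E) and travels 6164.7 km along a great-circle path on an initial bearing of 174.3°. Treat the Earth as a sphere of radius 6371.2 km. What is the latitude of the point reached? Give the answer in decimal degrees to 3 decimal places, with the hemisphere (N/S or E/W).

80.754°S

DART2: φ = -26.71778°, λ = +100.81583°
δ = d/R = 6164.7/6371.2 = 0.967589 rad
φ₂ = arcsin(sin φ₁ cos δ + cos φ₁ sin δ cos θ)
   = arcsin(-0.44960·0.56729 + 0.89323·0.82352·-0.99506) = -80.75396°
λ₂ = λ₁ + atan2(sin θ sin δ cos φ₁, cos δ − sin φ₁ sin φ₂) = 131.41661°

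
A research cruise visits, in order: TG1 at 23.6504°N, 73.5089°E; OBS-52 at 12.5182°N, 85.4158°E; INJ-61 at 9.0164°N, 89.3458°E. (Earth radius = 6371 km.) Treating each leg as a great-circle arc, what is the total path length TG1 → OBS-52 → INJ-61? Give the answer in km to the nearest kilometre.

2343 km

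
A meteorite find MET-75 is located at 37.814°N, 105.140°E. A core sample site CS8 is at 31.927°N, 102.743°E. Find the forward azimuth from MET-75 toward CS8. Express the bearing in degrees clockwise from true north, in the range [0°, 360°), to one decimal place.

Δλ = -2.3970°
y = sin Δλ · cos φ₂ = -0.035496
x = cos φ₁ sin φ₂ − sin φ₁ cos φ₂ cos Δλ = -0.102112
θ = atan2(y, x) = -160.8313° → 199.1687° (mod 360°)

199.2°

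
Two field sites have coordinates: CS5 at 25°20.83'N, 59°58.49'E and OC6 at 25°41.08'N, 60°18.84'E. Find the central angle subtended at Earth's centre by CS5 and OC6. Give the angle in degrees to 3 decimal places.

CS5: φ = +25.34717°, λ = +59.97483°
OC6: φ = +25.68467°, λ = +60.31400°
Δφ = 0.3375°,  Δλ = 0.3392°
a = sin²(Δφ/2) + cos φ₁ cos φ₂ sin²(Δλ/2) = 0.000016
c = 2·arcsin(√a) = 0.007952 rad = 0.4556°

0.456°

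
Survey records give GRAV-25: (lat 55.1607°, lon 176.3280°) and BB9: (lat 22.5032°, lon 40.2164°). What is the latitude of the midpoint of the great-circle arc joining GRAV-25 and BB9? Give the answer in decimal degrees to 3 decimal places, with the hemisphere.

Bx = cos φ₂ cos Δλ = -0.665817,  By = cos φ₂ sin Δλ = -0.640470
φₘ = atan2(sin φ₁ + sin φ₂, √((cos φ₁ + Bx)² + By²)) = 61.72229°
λₘ = λ₁ + atan2(By, cos φ₁ + Bx) = 77.93118°

61.722°N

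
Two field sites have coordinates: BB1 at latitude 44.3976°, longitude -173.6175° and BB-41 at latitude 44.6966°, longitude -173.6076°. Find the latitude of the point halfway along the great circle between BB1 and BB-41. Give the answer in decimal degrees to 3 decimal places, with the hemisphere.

44.547°N

Bx = cos φ₂ cos Δλ = 0.710841,  By = cos φ₂ sin Δλ = 0.000123
φₘ = atan2(sin φ₁ + sin φ₂, √((cos φ₁ + Bx)² + By²)) = 44.54710°
λₘ = λ₁ + atan2(By, cos φ₁ + Bx) = -173.61256°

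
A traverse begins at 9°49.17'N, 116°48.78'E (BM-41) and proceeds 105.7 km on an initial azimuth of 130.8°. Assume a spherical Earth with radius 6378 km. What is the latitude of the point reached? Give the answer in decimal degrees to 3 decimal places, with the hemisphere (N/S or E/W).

9.198°N

BM-41: φ = +9.81950°, λ = +116.81300°
δ = d/R = 105.7/6378 = 0.016573 rad
φ₂ = arcsin(sin φ₁ cos δ + cos φ₁ sin δ cos θ)
   = arcsin(0.17054·0.99986 + 0.98535·0.01657·-0.65342) = 9.19829°
λ₂ = λ₁ + atan2(sin θ sin δ cos φ₁, cos δ − sin φ₁ sin φ₂) = 117.54115°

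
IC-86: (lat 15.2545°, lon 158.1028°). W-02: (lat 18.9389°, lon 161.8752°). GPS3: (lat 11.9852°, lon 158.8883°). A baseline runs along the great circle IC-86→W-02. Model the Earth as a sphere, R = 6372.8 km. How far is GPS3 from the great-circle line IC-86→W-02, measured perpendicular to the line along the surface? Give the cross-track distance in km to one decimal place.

δ₁₃ = central angle IC-86→GPS3 = 0.058595 rad  (haversine)
θ₁₃ = bearing IC-86→GPS3 = 166.762°,  θ₁₂ = bearing IC-86→W-02 = 43.842°
dₓₜ = R·arcsin(sin δ₁₃ · sin(θ₁₃ − θ₁₂)) = 6372.8·arcsin(0.05856·sin(122.920°)) = 313.399 km
|dₓₜ| = 313.399 km

313.4 km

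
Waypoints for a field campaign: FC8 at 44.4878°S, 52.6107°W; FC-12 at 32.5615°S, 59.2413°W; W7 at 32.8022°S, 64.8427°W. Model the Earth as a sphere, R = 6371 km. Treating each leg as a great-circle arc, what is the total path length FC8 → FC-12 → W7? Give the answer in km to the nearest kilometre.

FC8→FC-12: c = 0.226793 rad, d = 1444.90 km
FC-12→W7: c = 0.082383 rad, d = 524.86 km
Total = 1444.90 + 524.86 = 1969.76 km

1970 km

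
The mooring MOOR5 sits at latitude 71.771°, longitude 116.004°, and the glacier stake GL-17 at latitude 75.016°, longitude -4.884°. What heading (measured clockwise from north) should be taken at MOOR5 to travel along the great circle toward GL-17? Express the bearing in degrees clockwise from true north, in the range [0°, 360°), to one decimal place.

Δλ = -120.8880°
y = sin Δλ · cos φ₂ = -0.221880
x = cos φ₁ sin φ₂ − sin φ₁ cos φ₂ cos Δλ = 0.428247
θ = atan2(y, x) = -27.3892° → 332.6108° (mod 360°)

332.6°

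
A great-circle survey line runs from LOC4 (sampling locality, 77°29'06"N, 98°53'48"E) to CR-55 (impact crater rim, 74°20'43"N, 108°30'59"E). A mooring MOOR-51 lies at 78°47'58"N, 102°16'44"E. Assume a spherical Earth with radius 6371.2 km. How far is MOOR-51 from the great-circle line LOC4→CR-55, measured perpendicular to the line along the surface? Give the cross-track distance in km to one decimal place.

152.9 km

LOC4: φ = +77.48500°, λ = +98.89667°
CR-55: φ = +74.34528°, λ = +108.51639°
MOOR-51: φ = +78.79944°, λ = +102.27889°
δ₁₃ = central angle LOC4→MOOR-51 = 0.025941 rad  (haversine)
θ₁₃ = bearing LOC4→MOOR-51 = 26.219°,  θ₁₂ = bearing LOC4→CR-55 = 138.555°
dₓₜ = R·arcsin(sin δ₁₃ · sin(θ₁₃ − θ₁₂)) = 6371.2·arcsin(0.02594·sin(-112.336°)) = -152.874 km
|dₓₜ| = 152.874 km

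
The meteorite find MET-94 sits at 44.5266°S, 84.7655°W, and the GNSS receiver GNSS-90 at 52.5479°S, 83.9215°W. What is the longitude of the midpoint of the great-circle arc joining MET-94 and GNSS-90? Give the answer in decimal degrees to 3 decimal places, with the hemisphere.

Bx = cos φ₂ cos Δλ = 0.608032,  By = cos φ₂ sin Δλ = 0.008957
φₘ = atan2(sin φ₁ + sin φ₂, √((cos φ₁ + Bx)² + By²)) = -48.53802°
λₘ = λ₁ + atan2(By, cos φ₁ + Bx) = -84.37699°

84.377°W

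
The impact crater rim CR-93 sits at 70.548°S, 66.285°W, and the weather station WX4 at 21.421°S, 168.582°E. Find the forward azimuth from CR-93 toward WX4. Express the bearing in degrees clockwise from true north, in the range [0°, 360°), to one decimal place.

230.5°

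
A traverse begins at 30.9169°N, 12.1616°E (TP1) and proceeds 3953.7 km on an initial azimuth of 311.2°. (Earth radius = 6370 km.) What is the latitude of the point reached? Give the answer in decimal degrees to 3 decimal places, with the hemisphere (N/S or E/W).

δ = d/R = 3953.7/6370 = 0.620675 rad
φ₂ = arcsin(sin φ₁ cos δ + cos φ₁ sin δ cos θ)
   = arcsin(0.51379·0.81349 + 0.85791·0.58158·0.65869) = 48.29818°
λ₂ = λ₁ + atan2(sin θ sin δ cos φ₁, cos δ − sin φ₁ sin φ₂) = -28.96940°

48.298°N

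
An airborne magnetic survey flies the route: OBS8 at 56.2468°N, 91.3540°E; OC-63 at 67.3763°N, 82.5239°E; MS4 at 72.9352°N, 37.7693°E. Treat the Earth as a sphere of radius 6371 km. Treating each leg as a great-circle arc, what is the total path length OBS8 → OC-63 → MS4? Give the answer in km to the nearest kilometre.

3067 km

OBS8→OC-63: c = 0.206959 rad, d = 1318.54 km
OC-63→MS4: c = 0.274447 rad, d = 1748.50 km
Total = 1318.54 + 1748.50 = 3067.04 km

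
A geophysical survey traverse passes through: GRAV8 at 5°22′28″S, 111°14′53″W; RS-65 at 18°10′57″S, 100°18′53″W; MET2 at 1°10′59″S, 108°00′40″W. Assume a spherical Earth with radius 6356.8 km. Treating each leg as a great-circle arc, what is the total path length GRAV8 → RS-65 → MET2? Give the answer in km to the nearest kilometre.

3914 km

GRAV8: φ = -5.37444°, λ = -111.24806°
RS-65: φ = -18.18250°, λ = -100.31472°
MET2: φ = -1.18306°, λ = -108.01111°
GRAV8→RS-65: c = 0.291030 rad, d = 1850.02 km
RS-65→MET2: c = 0.324686 rad, d = 2063.97 km
Total = 1850.02 + 2063.97 = 3913.98 km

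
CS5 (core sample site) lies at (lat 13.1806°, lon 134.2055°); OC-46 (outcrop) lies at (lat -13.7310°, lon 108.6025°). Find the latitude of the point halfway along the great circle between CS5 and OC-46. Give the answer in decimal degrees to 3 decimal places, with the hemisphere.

0.282°S

Bx = cos φ₂ cos Δλ = 0.876037,  By = cos φ₂ sin Δλ = -0.419783
φₘ = atan2(sin φ₁ + sin φ₂, √((cos φ₁ + Bx)² + By²)) = -0.28221°
λₘ = λ₁ + atan2(By, cos φ₁ + Bx) = 121.41896°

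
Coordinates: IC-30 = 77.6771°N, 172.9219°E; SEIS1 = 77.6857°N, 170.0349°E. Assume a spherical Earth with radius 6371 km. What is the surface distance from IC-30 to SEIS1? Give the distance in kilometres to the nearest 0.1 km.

Δφ = 0.0086°,  Δλ = -2.8870°
a = sin²(Δφ/2) + cos φ₁ cos φ₂ sin²(Δλ/2) = 0.000029
c = 2·arcsin(√a) = 0.010750 rad = 0.6159°
d = R·c = 6371 × 0.010750 = 68.5 km

68.5 km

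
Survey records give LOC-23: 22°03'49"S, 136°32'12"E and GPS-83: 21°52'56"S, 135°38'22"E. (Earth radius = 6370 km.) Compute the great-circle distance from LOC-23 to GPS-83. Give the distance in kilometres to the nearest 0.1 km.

LOC-23: φ = -22.06361°, λ = +136.53667°
GPS-83: φ = -21.88222°, λ = +135.63944°
Δφ = 0.1814°,  Δλ = -0.8972°
a = sin²(Δφ/2) + cos φ₁ cos φ₂ sin²(Δλ/2) = 0.000055
c = 2·arcsin(√a) = 0.014863 rad = 0.8516°
d = R·c = 6370 × 0.014863 = 94.7 km

94.7 km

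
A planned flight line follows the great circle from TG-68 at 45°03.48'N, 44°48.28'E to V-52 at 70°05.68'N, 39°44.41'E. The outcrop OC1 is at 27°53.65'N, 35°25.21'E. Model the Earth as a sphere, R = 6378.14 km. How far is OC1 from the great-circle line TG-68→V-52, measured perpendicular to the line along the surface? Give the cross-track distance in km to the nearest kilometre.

1051 km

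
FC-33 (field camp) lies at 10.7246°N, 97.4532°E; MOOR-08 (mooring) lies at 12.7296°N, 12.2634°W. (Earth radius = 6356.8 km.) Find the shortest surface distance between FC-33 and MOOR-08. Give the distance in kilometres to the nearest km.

Δφ = 2.0050°,  Δλ = -109.7166°
a = sin²(Δφ/2) + cos φ₁ cos φ₂ sin²(Δλ/2) = 0.641162
c = 2·arcsin(√a) = 1.857011 rad = 106.3989°
d = R·c = 6356.8 × 1.857011 = 11804.6 km

11805 km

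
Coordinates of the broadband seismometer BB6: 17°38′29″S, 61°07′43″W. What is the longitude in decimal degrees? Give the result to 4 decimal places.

61° + 7′/60 + 43″/3600 = 61 + 0.11667 + 0.01194 = 61.1286°

61.1286°W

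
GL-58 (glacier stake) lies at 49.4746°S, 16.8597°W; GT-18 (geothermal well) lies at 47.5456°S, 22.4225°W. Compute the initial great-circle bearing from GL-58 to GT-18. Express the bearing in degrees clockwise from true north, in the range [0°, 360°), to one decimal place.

295.5°

Δλ = -5.5628°
y = sin Δλ · cos φ₂ = -0.065433
x = cos φ₁ sin φ₂ − sin φ₁ cos φ₂ cos Δλ = 0.031245
θ = atan2(y, x) = -64.4751° → 295.5249° (mod 360°)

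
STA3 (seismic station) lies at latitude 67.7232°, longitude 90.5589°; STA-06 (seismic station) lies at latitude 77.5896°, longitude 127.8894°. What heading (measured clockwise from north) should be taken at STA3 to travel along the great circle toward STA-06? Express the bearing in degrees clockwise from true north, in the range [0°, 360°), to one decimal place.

Δλ = 37.3305°
y = sin Δλ · cos φ₂ = 0.130326
x = cos φ₁ sin φ₂ − sin φ₁ cos φ₂ cos Δλ = 0.212090
θ = atan2(y, x) = 31.5700° → 31.5700° (mod 360°)

31.6°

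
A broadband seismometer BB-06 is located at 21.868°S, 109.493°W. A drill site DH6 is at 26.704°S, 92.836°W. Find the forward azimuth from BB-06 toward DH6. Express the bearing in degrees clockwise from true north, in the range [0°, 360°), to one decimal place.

111.0°

Δλ = 16.6570°
y = sin Δλ · cos φ₂ = 0.256068
x = cos φ₁ sin φ₂ − sin φ₁ cos φ₂ cos Δλ = -0.098266
θ = atan2(y, x) = 110.9944° → 110.9944° (mod 360°)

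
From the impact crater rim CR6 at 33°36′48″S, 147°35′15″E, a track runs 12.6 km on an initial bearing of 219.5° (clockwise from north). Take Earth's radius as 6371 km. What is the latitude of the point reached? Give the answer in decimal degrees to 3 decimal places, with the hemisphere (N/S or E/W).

CR6: φ = -33.61333°, λ = +147.58750°
δ = d/R = 12.6/6371 = 0.001978 rad
φ₂ = arcsin(sin φ₁ cos δ + cos φ₁ sin δ cos θ)
   = arcsin(-0.55359·1.00000 + 0.83279·0.00198·-0.77162) = -33.70074°
λ₂ = λ₁ + atan2(sin θ sin δ cos φ₁, cos δ − sin φ₁ sin φ₂) = 147.50086°

33.701°S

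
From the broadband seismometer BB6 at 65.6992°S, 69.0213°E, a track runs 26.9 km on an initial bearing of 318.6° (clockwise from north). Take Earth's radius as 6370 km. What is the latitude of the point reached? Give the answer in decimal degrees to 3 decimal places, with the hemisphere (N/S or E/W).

δ = d/R = 26.9/6370 = 0.004223 rad
φ₂ = arcsin(sin φ₁ cos δ + cos φ₁ sin δ cos θ)
   = arcsin(-0.91140·0.99999 + 0.41153·0.00422·0.75011) = -65.51722°
λ₂ = λ₁ + atan2(sin θ sin δ cos φ₁, cos δ − sin φ₁ sin φ₂) = 68.63520°

65.517°S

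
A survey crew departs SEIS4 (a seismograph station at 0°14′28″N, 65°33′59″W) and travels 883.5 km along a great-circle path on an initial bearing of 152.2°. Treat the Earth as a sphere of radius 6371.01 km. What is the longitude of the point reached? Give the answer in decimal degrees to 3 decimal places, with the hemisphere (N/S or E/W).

61.844°W

SEIS4: φ = +0.24111°, λ = -65.56639°
δ = d/R = 883.5/6371.01 = 0.138675 rad
φ₂ = arcsin(sin φ₁ cos δ + cos φ₁ sin δ cos θ)
   = arcsin(0.00421·0.99040 + 0.99999·0.13823·-0.88458) = -6.78290°
λ₂ = λ₁ + atan2(sin θ sin δ cos φ₁, cos δ − sin φ₁ sin φ₂) = -61.84393°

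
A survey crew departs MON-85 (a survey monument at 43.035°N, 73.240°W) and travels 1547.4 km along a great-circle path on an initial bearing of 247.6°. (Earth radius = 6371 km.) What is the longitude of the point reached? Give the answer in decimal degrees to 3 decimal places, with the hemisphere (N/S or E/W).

89.307°W

δ = d/R = 1547.4/6371 = 0.242882 rad
φ₂ = arcsin(sin φ₁ cos δ + cos φ₁ sin δ cos θ)
   = arcsin(0.68244·0.97065 + 0.73094·0.24050·-0.38107) = 36.54299°
λ₂ = λ₁ + atan2(sin θ sin δ cos φ₁, cos δ − sin φ₁ sin φ₂) = -89.30709°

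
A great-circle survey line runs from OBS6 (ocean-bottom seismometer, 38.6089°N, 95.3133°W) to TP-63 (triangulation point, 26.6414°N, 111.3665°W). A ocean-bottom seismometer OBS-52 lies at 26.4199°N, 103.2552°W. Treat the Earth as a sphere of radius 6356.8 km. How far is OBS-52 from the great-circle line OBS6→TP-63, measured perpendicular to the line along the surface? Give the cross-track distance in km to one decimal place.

δ₁₃ = central angle OBS6→OBS-52 = 0.242485 rad  (haversine)
θ₁₃ = bearing OBS6→OBS-52 = 211.019°,  θ₁₂ = bearing OBS6→TP-63 = 233.096°
dₓₜ = R·arcsin(sin δ₁₃ · sin(θ₁₃ − θ₁₂)) = 6356.8·arcsin(0.24012·sin(-22.077°)) = -574.462 km
|dₓₜ| = 574.462 km

574.5 km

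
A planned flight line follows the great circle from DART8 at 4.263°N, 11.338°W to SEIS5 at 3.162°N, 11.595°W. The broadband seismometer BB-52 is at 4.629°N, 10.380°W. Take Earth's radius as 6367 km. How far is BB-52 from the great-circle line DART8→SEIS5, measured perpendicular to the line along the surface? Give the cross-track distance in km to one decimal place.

δ₁₃ = central angle DART8→BB-52 = 0.017852 rad  (haversine)
θ₁₃ = bearing DART8→BB-52 = 68.997°,  θ₁₂ = bearing DART8→SEIS5 = 193.121°
dₓₜ = R·arcsin(sin δ₁₃ · sin(θ₁₃ − θ₁₂)) = 6367·arcsin(0.01785·sin(-124.124°)) = -94.091 km
|dₓₜ| = 94.091 km

94.1 km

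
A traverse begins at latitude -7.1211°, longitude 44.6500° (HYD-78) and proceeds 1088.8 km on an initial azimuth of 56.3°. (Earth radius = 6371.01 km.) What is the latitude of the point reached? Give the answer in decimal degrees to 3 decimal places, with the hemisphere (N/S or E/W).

1.635°S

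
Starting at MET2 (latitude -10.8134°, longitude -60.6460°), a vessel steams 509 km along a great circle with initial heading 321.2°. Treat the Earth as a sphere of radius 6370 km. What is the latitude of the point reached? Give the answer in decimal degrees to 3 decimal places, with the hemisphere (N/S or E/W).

δ = d/R = 509/6370 = 0.079906 rad
φ₂ = arcsin(sin φ₁ cos δ + cos φ₁ sin δ cos θ)
   = arcsin(-0.18761·0.99681 + 0.98224·0.07982·0.77934) = -7.23329°
λ₂ = λ₁ + atan2(sin θ sin δ cos φ₁, cos δ − sin φ₁ sin φ₂) = -63.53592°

7.233°S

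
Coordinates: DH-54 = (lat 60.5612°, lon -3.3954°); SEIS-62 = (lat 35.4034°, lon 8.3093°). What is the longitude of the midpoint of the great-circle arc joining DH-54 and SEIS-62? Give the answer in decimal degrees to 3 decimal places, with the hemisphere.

3.911°E

Bx = cos φ₂ cos Δλ = 0.798145,  By = cos φ₂ sin Δλ = 0.165356
φₘ = atan2(sin φ₁ + sin φ₂, √((cos φ₁ + Bx)² + By²)) = 48.12198°
λₘ = λ₁ + atan2(By, cos φ₁ + Bx) = 3.91114°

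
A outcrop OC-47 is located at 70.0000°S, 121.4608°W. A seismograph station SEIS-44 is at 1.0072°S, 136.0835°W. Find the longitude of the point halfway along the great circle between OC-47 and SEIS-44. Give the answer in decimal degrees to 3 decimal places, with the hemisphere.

132.371°W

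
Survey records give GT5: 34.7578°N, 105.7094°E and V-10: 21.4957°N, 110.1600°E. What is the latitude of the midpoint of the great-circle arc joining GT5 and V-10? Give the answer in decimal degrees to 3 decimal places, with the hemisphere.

Bx = cos φ₂ cos Δλ = 0.927639,  By = cos φ₂ sin Δλ = 0.072202
φₘ = atan2(sin φ₁ + sin φ₂, √((cos φ₁ + Bx)² + By²)) = 28.14466°
λₘ = λ₁ + atan2(By, cos φ₁ + Bx) = 108.07306°

28.145°N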